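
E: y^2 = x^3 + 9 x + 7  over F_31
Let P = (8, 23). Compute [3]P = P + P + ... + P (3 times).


k = 3 = 11_2 (binary, LSB first: 11)
Double-and-add from P = (8, 23):
  bit 0 = 1: acc = O + (8, 23) = (8, 23)
  bit 1 = 1: acc = (8, 23) + (16, 0) = (8, 8)

3P = (8, 8)


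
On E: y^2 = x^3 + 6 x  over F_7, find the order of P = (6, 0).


Compute successive multiples of P until we hit O:
  1P = (6, 0)
  2P = O

ord(P) = 2


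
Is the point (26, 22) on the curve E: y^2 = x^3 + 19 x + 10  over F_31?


Check whether y^2 = x^3 + 19 x + 10 (mod 31) for (x, y) = (26, 22).
LHS: y^2 = 22^2 mod 31 = 19
RHS: x^3 + 19 x + 10 = 26^3 + 19*26 + 10 mod 31 = 7
LHS != RHS

No, not on the curve


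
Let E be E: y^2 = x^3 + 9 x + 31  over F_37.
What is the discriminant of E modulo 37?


4 a^3 + 27 b^2 = 4*9^3 + 27*31^2 = 2916 + 25947 = 28863
Delta = -16 * (28863) = -461808
Delta mod 37 = 26

Delta = 26 (mod 37)


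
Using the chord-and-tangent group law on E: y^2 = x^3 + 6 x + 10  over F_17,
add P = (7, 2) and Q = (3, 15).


P != Q, so use the chord formula.
s = (y2 - y1) / (x2 - x1) = (13) / (13) mod 17 = 1
x3 = s^2 - x1 - x2 mod 17 = 1^2 - 7 - 3 = 8
y3 = s (x1 - x3) - y1 mod 17 = 1 * (7 - 8) - 2 = 14

P + Q = (8, 14)


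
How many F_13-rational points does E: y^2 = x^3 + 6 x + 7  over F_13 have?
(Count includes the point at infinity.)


For each x in F_13, count y with y^2 = x^3 + 6 x + 7 mod 13:
  x = 1: RHS = 1, y in [1, 12]  -> 2 point(s)
  x = 2: RHS = 1, y in [1, 12]  -> 2 point(s)
  x = 3: RHS = 0, y in [0]  -> 1 point(s)
  x = 4: RHS = 4, y in [2, 11]  -> 2 point(s)
  x = 6: RHS = 12, y in [5, 8]  -> 2 point(s)
  x = 9: RHS = 10, y in [6, 7]  -> 2 point(s)
  x = 10: RHS = 1, y in [1, 12]  -> 2 point(s)
  x = 11: RHS = 0, y in [0]  -> 1 point(s)
  x = 12: RHS = 0, y in [0]  -> 1 point(s)
Affine points: 15. Add the point at infinity: total = 16.

#E(F_13) = 16


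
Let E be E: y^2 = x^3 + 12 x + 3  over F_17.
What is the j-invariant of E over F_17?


Delta = -16(4 a^3 + 27 b^2) mod 17 = 15
-1728 * (4 a)^3 = -1728 * (4*12)^3 mod 17 = 8
j = 8 * 15^(-1) mod 17 = 13

j = 13 (mod 17)


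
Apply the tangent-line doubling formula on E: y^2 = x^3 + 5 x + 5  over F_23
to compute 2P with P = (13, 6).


Doubling: s = (3 x1^2 + a) / (2 y1)
s = (3*13^2 + 5) / (2*6) mod 23 = 12
x3 = s^2 - 2 x1 mod 23 = 12^2 - 2*13 = 3
y3 = s (x1 - x3) - y1 mod 23 = 12 * (13 - 3) - 6 = 22

2P = (3, 22)


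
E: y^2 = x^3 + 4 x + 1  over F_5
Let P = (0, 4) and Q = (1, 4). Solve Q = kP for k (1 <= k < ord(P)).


Enumerate multiples of P until we hit Q = (1, 4):
  1P = (0, 4)
  2P = (4, 4)
  3P = (1, 1)
  4P = (3, 0)
  5P = (1, 4)
Match found at i = 5.

k = 5


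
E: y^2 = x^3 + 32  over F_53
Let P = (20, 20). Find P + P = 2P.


Doubling: s = (3 x1^2 + a) / (2 y1)
s = (3*20^2 + 0) / (2*20) mod 53 = 30
x3 = s^2 - 2 x1 mod 53 = 30^2 - 2*20 = 12
y3 = s (x1 - x3) - y1 mod 53 = 30 * (20 - 12) - 20 = 8

2P = (12, 8)


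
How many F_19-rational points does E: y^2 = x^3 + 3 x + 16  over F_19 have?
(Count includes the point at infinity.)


For each x in F_19, count y with y^2 = x^3 + 3 x + 16 mod 19:
  x = 0: RHS = 16, y in [4, 15]  -> 2 point(s)
  x = 1: RHS = 1, y in [1, 18]  -> 2 point(s)
  x = 2: RHS = 11, y in [7, 12]  -> 2 point(s)
  x = 4: RHS = 16, y in [4, 15]  -> 2 point(s)
  x = 5: RHS = 4, y in [2, 17]  -> 2 point(s)
  x = 7: RHS = 0, y in [0]  -> 1 point(s)
  x = 8: RHS = 1, y in [1, 18]  -> 2 point(s)
  x = 10: RHS = 1, y in [1, 18]  -> 2 point(s)
  x = 14: RHS = 9, y in [3, 16]  -> 2 point(s)
  x = 15: RHS = 16, y in [4, 15]  -> 2 point(s)
Affine points: 19. Add the point at infinity: total = 20.

#E(F_19) = 20


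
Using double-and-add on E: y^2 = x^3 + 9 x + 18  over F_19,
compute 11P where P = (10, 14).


k = 11 = 1011_2 (binary, LSB first: 1101)
Double-and-add from P = (10, 14):
  bit 0 = 1: acc = O + (10, 14) = (10, 14)
  bit 1 = 1: acc = (10, 14) + (4, 2) = (9, 7)
  bit 2 = 0: acc unchanged = (9, 7)
  bit 3 = 1: acc = (9, 7) + (1, 3) = (14, 0)

11P = (14, 0)


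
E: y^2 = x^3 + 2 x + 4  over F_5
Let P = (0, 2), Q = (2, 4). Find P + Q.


P != Q, so use the chord formula.
s = (y2 - y1) / (x2 - x1) = (2) / (2) mod 5 = 1
x3 = s^2 - x1 - x2 mod 5 = 1^2 - 0 - 2 = 4
y3 = s (x1 - x3) - y1 mod 5 = 1 * (0 - 4) - 2 = 4

P + Q = (4, 4)


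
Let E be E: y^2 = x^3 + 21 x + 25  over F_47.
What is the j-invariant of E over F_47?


Delta = -16(4 a^3 + 27 b^2) mod 47 = 28
-1728 * (4 a)^3 = -1728 * (4*21)^3 mod 47 = 45
j = 45 * 28^(-1) mod 47 = 10

j = 10 (mod 47)


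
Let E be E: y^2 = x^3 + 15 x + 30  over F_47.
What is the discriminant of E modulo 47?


4 a^3 + 27 b^2 = 4*15^3 + 27*30^2 = 13500 + 24300 = 37800
Delta = -16 * (37800) = -604800
Delta mod 47 = 43

Delta = 43 (mod 47)


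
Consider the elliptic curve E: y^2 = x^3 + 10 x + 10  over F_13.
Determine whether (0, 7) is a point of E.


Check whether y^2 = x^3 + 10 x + 10 (mod 13) for (x, y) = (0, 7).
LHS: y^2 = 7^2 mod 13 = 10
RHS: x^3 + 10 x + 10 = 0^3 + 10*0 + 10 mod 13 = 10
LHS = RHS

Yes, on the curve


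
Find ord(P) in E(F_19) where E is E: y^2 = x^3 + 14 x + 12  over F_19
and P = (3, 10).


Compute successive multiples of P until we hit O:
  1P = (3, 10)
  2P = (3, 9)
  3P = O

ord(P) = 3


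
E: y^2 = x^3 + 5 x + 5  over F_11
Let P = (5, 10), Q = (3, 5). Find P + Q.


P != Q, so use the chord formula.
s = (y2 - y1) / (x2 - x1) = (6) / (9) mod 11 = 8
x3 = s^2 - x1 - x2 mod 11 = 8^2 - 5 - 3 = 1
y3 = s (x1 - x3) - y1 mod 11 = 8 * (5 - 1) - 10 = 0

P + Q = (1, 0)


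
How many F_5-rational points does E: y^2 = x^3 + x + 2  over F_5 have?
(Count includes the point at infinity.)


For each x in F_5, count y with y^2 = x^3 + 1 x + 2 mod 5:
  x = 1: RHS = 4, y in [2, 3]  -> 2 point(s)
  x = 4: RHS = 0, y in [0]  -> 1 point(s)
Affine points: 3. Add the point at infinity: total = 4.

#E(F_5) = 4


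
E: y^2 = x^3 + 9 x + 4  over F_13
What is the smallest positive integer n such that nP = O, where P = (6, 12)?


Compute successive multiples of P until we hit O:
  1P = (6, 12)
  2P = (1, 1)
  3P = (2, 2)
  4P = (8, 9)
  5P = (11, 2)
  6P = (0, 2)
  7P = (4, 0)
  8P = (0, 11)
  ... (continuing to 14P)
  14P = O

ord(P) = 14


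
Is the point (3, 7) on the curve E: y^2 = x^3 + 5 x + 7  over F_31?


Check whether y^2 = x^3 + 5 x + 7 (mod 31) for (x, y) = (3, 7).
LHS: y^2 = 7^2 mod 31 = 18
RHS: x^3 + 5 x + 7 = 3^3 + 5*3 + 7 mod 31 = 18
LHS = RHS

Yes, on the curve


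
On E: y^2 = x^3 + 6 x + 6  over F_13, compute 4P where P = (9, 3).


k = 4 = 100_2 (binary, LSB first: 001)
Double-and-add from P = (9, 3):
  bit 0 = 0: acc unchanged = O
  bit 1 = 0: acc unchanged = O
  bit 2 = 1: acc = O + (1, 0) = (1, 0)

4P = (1, 0)


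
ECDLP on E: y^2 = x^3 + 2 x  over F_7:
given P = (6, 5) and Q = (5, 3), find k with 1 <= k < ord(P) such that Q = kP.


Enumerate multiples of P until we hit Q = (5, 3):
  1P = (6, 5)
  2P = (4, 3)
  3P = (5, 3)
Match found at i = 3.

k = 3


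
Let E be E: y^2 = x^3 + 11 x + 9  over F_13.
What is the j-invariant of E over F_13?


Delta = -16(4 a^3 + 27 b^2) mod 13 = 9
-1728 * (4 a)^3 = -1728 * (4*11)^3 mod 13 = 8
j = 8 * 9^(-1) mod 13 = 11

j = 11 (mod 13)


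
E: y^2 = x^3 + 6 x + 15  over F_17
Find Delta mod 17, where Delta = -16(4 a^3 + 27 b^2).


4 a^3 + 27 b^2 = 4*6^3 + 27*15^2 = 864 + 6075 = 6939
Delta = -16 * (6939) = -111024
Delta mod 17 = 3

Delta = 3 (mod 17)


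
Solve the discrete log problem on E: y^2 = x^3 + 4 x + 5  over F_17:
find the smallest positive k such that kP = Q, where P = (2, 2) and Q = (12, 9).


Enumerate multiples of P until we hit Q = (12, 9):
  1P = (2, 2)
  2P = (12, 9)
Match found at i = 2.

k = 2


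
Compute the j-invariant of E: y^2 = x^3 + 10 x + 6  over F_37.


Delta = -16(4 a^3 + 27 b^2) mod 37 = 35
-1728 * (4 a)^3 = -1728 * (4*10)^3 mod 37 = 1
j = 1 * 35^(-1) mod 37 = 18

j = 18 (mod 37)


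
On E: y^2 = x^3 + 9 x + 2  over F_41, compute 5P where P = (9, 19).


k = 5 = 101_2 (binary, LSB first: 101)
Double-and-add from P = (9, 19):
  bit 0 = 1: acc = O + (9, 19) = (9, 19)
  bit 1 = 0: acc unchanged = (9, 19)
  bit 2 = 1: acc = (9, 19) + (7, 11) = (0, 17)

5P = (0, 17)


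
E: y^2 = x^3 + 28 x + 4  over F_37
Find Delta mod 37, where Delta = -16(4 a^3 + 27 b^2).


4 a^3 + 27 b^2 = 4*28^3 + 27*4^2 = 87808 + 432 = 88240
Delta = -16 * (88240) = -1411840
Delta mod 37 = 6

Delta = 6 (mod 37)


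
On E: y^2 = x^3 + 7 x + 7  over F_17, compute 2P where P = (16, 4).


Doubling: s = (3 x1^2 + a) / (2 y1)
s = (3*16^2 + 7) / (2*4) mod 17 = 14
x3 = s^2 - 2 x1 mod 17 = 14^2 - 2*16 = 11
y3 = s (x1 - x3) - y1 mod 17 = 14 * (16 - 11) - 4 = 15

2P = (11, 15)


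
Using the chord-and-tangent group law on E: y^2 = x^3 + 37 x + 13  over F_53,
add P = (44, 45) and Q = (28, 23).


P != Q, so use the chord formula.
s = (y2 - y1) / (x2 - x1) = (31) / (37) mod 53 = 8
x3 = s^2 - x1 - x2 mod 53 = 8^2 - 44 - 28 = 45
y3 = s (x1 - x3) - y1 mod 53 = 8 * (44 - 45) - 45 = 0

P + Q = (45, 0)


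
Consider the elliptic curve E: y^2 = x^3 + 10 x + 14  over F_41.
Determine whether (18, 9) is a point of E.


Check whether y^2 = x^3 + 10 x + 14 (mod 41) for (x, y) = (18, 9).
LHS: y^2 = 9^2 mod 41 = 40
RHS: x^3 + 10 x + 14 = 18^3 + 10*18 + 14 mod 41 = 40
LHS = RHS

Yes, on the curve


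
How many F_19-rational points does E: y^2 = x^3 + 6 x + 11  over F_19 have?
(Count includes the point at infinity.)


For each x in F_19, count y with y^2 = x^3 + 6 x + 11 mod 19:
  x = 0: RHS = 11, y in [7, 12]  -> 2 point(s)
  x = 4: RHS = 4, y in [2, 17]  -> 2 point(s)
  x = 6: RHS = 16, y in [4, 15]  -> 2 point(s)
  x = 7: RHS = 16, y in [4, 15]  -> 2 point(s)
  x = 8: RHS = 1, y in [1, 18]  -> 2 point(s)
  x = 10: RHS = 7, y in [8, 11]  -> 2 point(s)
  x = 12: RHS = 6, y in [5, 14]  -> 2 point(s)
  x = 13: RHS = 6, y in [5, 14]  -> 2 point(s)
  x = 16: RHS = 4, y in [2, 17]  -> 2 point(s)
  x = 18: RHS = 4, y in [2, 17]  -> 2 point(s)
Affine points: 20. Add the point at infinity: total = 21.

#E(F_19) = 21


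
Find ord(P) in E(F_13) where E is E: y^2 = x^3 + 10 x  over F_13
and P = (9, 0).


Compute successive multiples of P until we hit O:
  1P = (9, 0)
  2P = O

ord(P) = 2


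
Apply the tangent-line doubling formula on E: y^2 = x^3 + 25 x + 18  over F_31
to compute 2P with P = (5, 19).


Doubling: s = (3 x1^2 + a) / (2 y1)
s = (3*5^2 + 25) / (2*19) mod 31 = 1
x3 = s^2 - 2 x1 mod 31 = 1^2 - 2*5 = 22
y3 = s (x1 - x3) - y1 mod 31 = 1 * (5 - 22) - 19 = 26

2P = (22, 26)


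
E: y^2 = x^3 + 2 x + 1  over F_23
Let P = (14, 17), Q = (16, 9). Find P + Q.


P != Q, so use the chord formula.
s = (y2 - y1) / (x2 - x1) = (15) / (2) mod 23 = 19
x3 = s^2 - x1 - x2 mod 23 = 19^2 - 14 - 16 = 9
y3 = s (x1 - x3) - y1 mod 23 = 19 * (14 - 9) - 17 = 9

P + Q = (9, 9)


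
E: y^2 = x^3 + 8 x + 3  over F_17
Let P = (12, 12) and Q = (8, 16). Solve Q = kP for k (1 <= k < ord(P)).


Enumerate multiples of P until we hit Q = (8, 16):
  1P = (12, 12)
  2P = (8, 16)
Match found at i = 2.

k = 2


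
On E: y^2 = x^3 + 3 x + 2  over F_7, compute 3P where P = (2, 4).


k = 3 = 11_2 (binary, LSB first: 11)
Double-and-add from P = (2, 4):
  bit 0 = 1: acc = O + (2, 4) = (2, 4)
  bit 1 = 1: acc = (2, 4) + (4, 1) = (5, 4)

3P = (5, 4)


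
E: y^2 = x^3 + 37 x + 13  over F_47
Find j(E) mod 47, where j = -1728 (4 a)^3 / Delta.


Delta = -16(4 a^3 + 27 b^2) mod 47 = 16
-1728 * (4 a)^3 = -1728 * (4*37)^3 mod 47 = 13
j = 13 * 16^(-1) mod 47 = 39

j = 39 (mod 47)


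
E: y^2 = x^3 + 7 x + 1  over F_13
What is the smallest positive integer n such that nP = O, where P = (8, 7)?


Compute successive multiples of P until we hit O:
  1P = (8, 7)
  2P = (0, 12)
  3P = (6, 8)
  4P = (9, 0)
  5P = (6, 5)
  6P = (0, 1)
  7P = (8, 6)
  8P = O

ord(P) = 8


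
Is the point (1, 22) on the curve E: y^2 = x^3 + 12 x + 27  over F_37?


Check whether y^2 = x^3 + 12 x + 27 (mod 37) for (x, y) = (1, 22).
LHS: y^2 = 22^2 mod 37 = 3
RHS: x^3 + 12 x + 27 = 1^3 + 12*1 + 27 mod 37 = 3
LHS = RHS

Yes, on the curve


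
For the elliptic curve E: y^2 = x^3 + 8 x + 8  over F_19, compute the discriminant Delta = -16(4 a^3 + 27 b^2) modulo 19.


4 a^3 + 27 b^2 = 4*8^3 + 27*8^2 = 2048 + 1728 = 3776
Delta = -16 * (3776) = -60416
Delta mod 19 = 4

Delta = 4 (mod 19)


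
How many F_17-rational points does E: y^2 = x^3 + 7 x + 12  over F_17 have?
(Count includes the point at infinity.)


For each x in F_17, count y with y^2 = x^3 + 7 x + 12 mod 17:
  x = 2: RHS = 0, y in [0]  -> 1 point(s)
  x = 3: RHS = 9, y in [3, 14]  -> 2 point(s)
  x = 4: RHS = 2, y in [6, 11]  -> 2 point(s)
  x = 5: RHS = 2, y in [6, 11]  -> 2 point(s)
  x = 6: RHS = 15, y in [7, 10]  -> 2 point(s)
  x = 7: RHS = 13, y in [8, 9]  -> 2 point(s)
  x = 8: RHS = 2, y in [6, 11]  -> 2 point(s)
  x = 11: RHS = 9, y in [3, 14]  -> 2 point(s)
  x = 14: RHS = 15, y in [7, 10]  -> 2 point(s)
  x = 16: RHS = 4, y in [2, 15]  -> 2 point(s)
Affine points: 19. Add the point at infinity: total = 20.

#E(F_17) = 20


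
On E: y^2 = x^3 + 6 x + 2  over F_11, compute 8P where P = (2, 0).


k = 8 = 1000_2 (binary, LSB first: 0001)
Double-and-add from P = (2, 0):
  bit 0 = 0: acc unchanged = O
  bit 1 = 0: acc unchanged = O
  bit 2 = 0: acc unchanged = O
  bit 3 = 1: acc = O + O = O

8P = O


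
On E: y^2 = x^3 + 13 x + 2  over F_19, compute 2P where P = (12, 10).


Doubling: s = (3 x1^2 + a) / (2 y1)
s = (3*12^2 + 13) / (2*10) mod 19 = 8
x3 = s^2 - 2 x1 mod 19 = 8^2 - 2*12 = 2
y3 = s (x1 - x3) - y1 mod 19 = 8 * (12 - 2) - 10 = 13

2P = (2, 13)


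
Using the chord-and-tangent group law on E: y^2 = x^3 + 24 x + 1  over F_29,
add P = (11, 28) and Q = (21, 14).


P != Q, so use the chord formula.
s = (y2 - y1) / (x2 - x1) = (15) / (10) mod 29 = 16
x3 = s^2 - x1 - x2 mod 29 = 16^2 - 11 - 21 = 21
y3 = s (x1 - x3) - y1 mod 29 = 16 * (11 - 21) - 28 = 15

P + Q = (21, 15)


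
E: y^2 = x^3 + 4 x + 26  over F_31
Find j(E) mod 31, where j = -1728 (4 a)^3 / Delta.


Delta = -16(4 a^3 + 27 b^2) mod 31 = 15
-1728 * (4 a)^3 = -1728 * (4*4)^3 mod 31 = 1
j = 1 * 15^(-1) mod 31 = 29

j = 29 (mod 31)


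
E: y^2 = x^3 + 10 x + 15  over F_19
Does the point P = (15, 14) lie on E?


Check whether y^2 = x^3 + 10 x + 15 (mod 19) for (x, y) = (15, 14).
LHS: y^2 = 14^2 mod 19 = 6
RHS: x^3 + 10 x + 15 = 15^3 + 10*15 + 15 mod 19 = 6
LHS = RHS

Yes, on the curve


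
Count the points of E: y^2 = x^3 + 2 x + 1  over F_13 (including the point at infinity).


For each x in F_13, count y with y^2 = x^3 + 2 x + 1 mod 13:
  x = 0: RHS = 1, y in [1, 12]  -> 2 point(s)
  x = 1: RHS = 4, y in [2, 11]  -> 2 point(s)
  x = 2: RHS = 0, y in [0]  -> 1 point(s)
  x = 8: RHS = 9, y in [3, 10]  -> 2 point(s)
Affine points: 7. Add the point at infinity: total = 8.

#E(F_13) = 8


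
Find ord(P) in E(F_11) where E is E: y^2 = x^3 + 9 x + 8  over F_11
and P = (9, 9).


Compute successive multiples of P until we hit O:
  1P = (9, 9)
  2P = (2, 1)
  3P = (4, 3)
  4P = (10, 3)
  5P = (6, 6)
  6P = (8, 3)
  7P = (8, 8)
  8P = (6, 5)
  ... (continuing to 13P)
  13P = O

ord(P) = 13


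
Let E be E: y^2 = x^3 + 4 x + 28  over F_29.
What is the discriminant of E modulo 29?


4 a^3 + 27 b^2 = 4*4^3 + 27*28^2 = 256 + 21168 = 21424
Delta = -16 * (21424) = -342784
Delta mod 29 = 25

Delta = 25 (mod 29)


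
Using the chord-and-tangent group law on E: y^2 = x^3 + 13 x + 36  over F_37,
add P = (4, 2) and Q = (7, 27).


P != Q, so use the chord formula.
s = (y2 - y1) / (x2 - x1) = (25) / (3) mod 37 = 33
x3 = s^2 - x1 - x2 mod 37 = 33^2 - 4 - 7 = 5
y3 = s (x1 - x3) - y1 mod 37 = 33 * (4 - 5) - 2 = 2

P + Q = (5, 2)


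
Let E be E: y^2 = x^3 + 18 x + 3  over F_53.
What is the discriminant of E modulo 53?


4 a^3 + 27 b^2 = 4*18^3 + 27*3^2 = 23328 + 243 = 23571
Delta = -16 * (23571) = -377136
Delta mod 53 = 12

Delta = 12 (mod 53)


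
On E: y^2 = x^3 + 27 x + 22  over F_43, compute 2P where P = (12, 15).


Doubling: s = (3 x1^2 + a) / (2 y1)
s = (3*12^2 + 27) / (2*15) mod 43 = 11
x3 = s^2 - 2 x1 mod 43 = 11^2 - 2*12 = 11
y3 = s (x1 - x3) - y1 mod 43 = 11 * (12 - 11) - 15 = 39

2P = (11, 39)


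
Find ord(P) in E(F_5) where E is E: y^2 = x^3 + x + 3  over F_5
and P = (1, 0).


Compute successive multiples of P until we hit O:
  1P = (1, 0)
  2P = O

ord(P) = 2


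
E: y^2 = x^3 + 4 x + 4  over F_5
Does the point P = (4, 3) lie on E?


Check whether y^2 = x^3 + 4 x + 4 (mod 5) for (x, y) = (4, 3).
LHS: y^2 = 3^2 mod 5 = 4
RHS: x^3 + 4 x + 4 = 4^3 + 4*4 + 4 mod 5 = 4
LHS = RHS

Yes, on the curve


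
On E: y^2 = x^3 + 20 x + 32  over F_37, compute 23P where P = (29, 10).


k = 23 = 10111_2 (binary, LSB first: 11101)
Double-and-add from P = (29, 10):
  bit 0 = 1: acc = O + (29, 10) = (29, 10)
  bit 1 = 1: acc = (29, 10) + (7, 16) = (13, 26)
  bit 2 = 1: acc = (13, 26) + (33, 31) = (35, 24)
  bit 3 = 0: acc unchanged = (35, 24)
  bit 4 = 1: acc = (35, 24) + (30, 17) = (8, 36)

23P = (8, 36)


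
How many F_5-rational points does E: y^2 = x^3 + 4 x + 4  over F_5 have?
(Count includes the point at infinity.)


For each x in F_5, count y with y^2 = x^3 + 4 x + 4 mod 5:
  x = 0: RHS = 4, y in [2, 3]  -> 2 point(s)
  x = 1: RHS = 4, y in [2, 3]  -> 2 point(s)
  x = 2: RHS = 0, y in [0]  -> 1 point(s)
  x = 4: RHS = 4, y in [2, 3]  -> 2 point(s)
Affine points: 7. Add the point at infinity: total = 8.

#E(F_5) = 8


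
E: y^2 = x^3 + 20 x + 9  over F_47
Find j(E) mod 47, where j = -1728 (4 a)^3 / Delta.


Delta = -16(4 a^3 + 27 b^2) mod 47 = 41
-1728 * (4 a)^3 = -1728 * (4*20)^3 mod 47 = 37
j = 37 * 41^(-1) mod 47 = 33

j = 33 (mod 47)


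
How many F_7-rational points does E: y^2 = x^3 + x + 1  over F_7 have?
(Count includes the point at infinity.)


For each x in F_7, count y with y^2 = x^3 + 1 x + 1 mod 7:
  x = 0: RHS = 1, y in [1, 6]  -> 2 point(s)
  x = 2: RHS = 4, y in [2, 5]  -> 2 point(s)
Affine points: 4. Add the point at infinity: total = 5.

#E(F_7) = 5


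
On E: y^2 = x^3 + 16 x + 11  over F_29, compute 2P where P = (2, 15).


Doubling: s = (3 x1^2 + a) / (2 y1)
s = (3*2^2 + 16) / (2*15) mod 29 = 28
x3 = s^2 - 2 x1 mod 29 = 28^2 - 2*2 = 26
y3 = s (x1 - x3) - y1 mod 29 = 28 * (2 - 26) - 15 = 9

2P = (26, 9)


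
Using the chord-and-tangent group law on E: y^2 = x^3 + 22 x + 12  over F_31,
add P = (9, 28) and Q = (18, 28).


P != Q, so use the chord formula.
s = (y2 - y1) / (x2 - x1) = (0) / (9) mod 31 = 0
x3 = s^2 - x1 - x2 mod 31 = 0^2 - 9 - 18 = 4
y3 = s (x1 - x3) - y1 mod 31 = 0 * (9 - 4) - 28 = 3

P + Q = (4, 3)


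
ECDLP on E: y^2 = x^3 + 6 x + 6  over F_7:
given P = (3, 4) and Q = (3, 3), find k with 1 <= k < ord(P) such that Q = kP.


Enumerate multiples of P until we hit Q = (3, 3):
  1P = (3, 4)
  2P = (5, 0)
  3P = (3, 3)
Match found at i = 3.

k = 3


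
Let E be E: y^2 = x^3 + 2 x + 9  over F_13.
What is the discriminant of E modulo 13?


4 a^3 + 27 b^2 = 4*2^3 + 27*9^2 = 32 + 2187 = 2219
Delta = -16 * (2219) = -35504
Delta mod 13 = 12

Delta = 12 (mod 13)


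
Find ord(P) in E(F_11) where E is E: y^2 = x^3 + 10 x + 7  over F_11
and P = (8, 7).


Compute successive multiples of P until we hit O:
  1P = (8, 7)
  2P = (9, 10)
  3P = (3, 8)
  4P = (4, 1)
  5P = (4, 10)
  6P = (3, 3)
  7P = (9, 1)
  8P = (8, 4)
  ... (continuing to 9P)
  9P = O

ord(P) = 9


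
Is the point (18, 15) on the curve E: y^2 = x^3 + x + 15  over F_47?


Check whether y^2 = x^3 + 1 x + 15 (mod 47) for (x, y) = (18, 15).
LHS: y^2 = 15^2 mod 47 = 37
RHS: x^3 + 1 x + 15 = 18^3 + 1*18 + 15 mod 47 = 37
LHS = RHS

Yes, on the curve


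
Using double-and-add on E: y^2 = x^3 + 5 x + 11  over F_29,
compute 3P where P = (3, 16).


k = 3 = 11_2 (binary, LSB first: 11)
Double-and-add from P = (3, 16):
  bit 0 = 1: acc = O + (3, 16) = (3, 16)
  bit 1 = 1: acc = (3, 16) + (24, 21) = (11, 18)

3P = (11, 18)


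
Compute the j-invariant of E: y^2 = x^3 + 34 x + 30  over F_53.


Delta = -16(4 a^3 + 27 b^2) mod 53 = 38
-1728 * (4 a)^3 = -1728 * (4*34)^3 mod 53 = 6
j = 6 * 38^(-1) mod 53 = 42

j = 42 (mod 53)


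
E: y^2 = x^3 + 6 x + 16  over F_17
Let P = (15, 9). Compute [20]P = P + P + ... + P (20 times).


k = 20 = 10100_2 (binary, LSB first: 00101)
Double-and-add from P = (15, 9):
  bit 0 = 0: acc unchanged = O
  bit 1 = 0: acc unchanged = O
  bit 2 = 1: acc = O + (11, 11) = (11, 11)
  bit 3 = 0: acc unchanged = (11, 11)
  bit 4 = 1: acc = (11, 11) + (0, 4) = (5, 16)

20P = (5, 16)


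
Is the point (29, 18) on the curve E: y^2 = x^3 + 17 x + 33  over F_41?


Check whether y^2 = x^3 + 17 x + 33 (mod 41) for (x, y) = (29, 18).
LHS: y^2 = 18^2 mod 41 = 37
RHS: x^3 + 17 x + 33 = 29^3 + 17*29 + 33 mod 41 = 28
LHS != RHS

No, not on the curve


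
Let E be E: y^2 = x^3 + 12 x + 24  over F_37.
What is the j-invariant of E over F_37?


Delta = -16(4 a^3 + 27 b^2) mod 37 = 31
-1728 * (4 a)^3 = -1728 * (4*12)^3 mod 37 = 26
j = 26 * 31^(-1) mod 37 = 8

j = 8 (mod 37)


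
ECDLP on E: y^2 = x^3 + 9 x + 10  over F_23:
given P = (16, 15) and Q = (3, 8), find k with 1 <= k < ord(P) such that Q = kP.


Enumerate multiples of P until we hit Q = (3, 8):
  1P = (16, 15)
  2P = (7, 18)
  3P = (18, 1)
  4P = (15, 1)
  5P = (4, 15)
  6P = (3, 8)
Match found at i = 6.

k = 6


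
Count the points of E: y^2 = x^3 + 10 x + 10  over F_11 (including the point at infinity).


For each x in F_11, count y with y^2 = x^3 + 10 x + 10 mod 11:
  x = 2: RHS = 5, y in [4, 7]  -> 2 point(s)
  x = 3: RHS = 1, y in [1, 10]  -> 2 point(s)
  x = 4: RHS = 4, y in [2, 9]  -> 2 point(s)
  x = 5: RHS = 9, y in [3, 8]  -> 2 point(s)
  x = 6: RHS = 0, y in [0]  -> 1 point(s)
  x = 7: RHS = 5, y in [4, 7]  -> 2 point(s)
  x = 9: RHS = 4, y in [2, 9]  -> 2 point(s)
Affine points: 13. Add the point at infinity: total = 14.

#E(F_11) = 14


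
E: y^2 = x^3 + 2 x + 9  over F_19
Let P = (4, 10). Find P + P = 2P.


Doubling: s = (3 x1^2 + a) / (2 y1)
s = (3*4^2 + 2) / (2*10) mod 19 = 12
x3 = s^2 - 2 x1 mod 19 = 12^2 - 2*4 = 3
y3 = s (x1 - x3) - y1 mod 19 = 12 * (4 - 3) - 10 = 2

2P = (3, 2)


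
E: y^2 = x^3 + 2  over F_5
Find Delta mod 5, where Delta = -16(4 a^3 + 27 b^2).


4 a^3 + 27 b^2 = 4*0^3 + 27*2^2 = 0 + 108 = 108
Delta = -16 * (108) = -1728
Delta mod 5 = 2

Delta = 2 (mod 5)


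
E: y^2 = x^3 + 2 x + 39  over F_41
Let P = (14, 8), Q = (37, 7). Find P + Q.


P != Q, so use the chord formula.
s = (y2 - y1) / (x2 - x1) = (40) / (23) mod 41 = 16
x3 = s^2 - x1 - x2 mod 41 = 16^2 - 14 - 37 = 0
y3 = s (x1 - x3) - y1 mod 41 = 16 * (14 - 0) - 8 = 11

P + Q = (0, 11)


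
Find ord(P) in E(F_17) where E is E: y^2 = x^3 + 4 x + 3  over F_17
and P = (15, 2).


Compute successive multiples of P until we hit O:
  1P = (15, 2)
  2P = (3, 12)
  3P = (3, 5)
  4P = (15, 15)
  5P = O

ord(P) = 5


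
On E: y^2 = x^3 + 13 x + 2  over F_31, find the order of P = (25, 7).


Compute successive multiples of P until we hit O:
  1P = (25, 7)
  2P = (16, 11)
  3P = (30, 9)
  4P = (27, 17)
  5P = (4, 5)
  6P = (7, 8)
  7P = (19, 3)
  8P = (15, 10)
  ... (continuing to 35P)
  35P = O

ord(P) = 35


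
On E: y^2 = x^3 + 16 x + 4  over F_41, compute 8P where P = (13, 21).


k = 8 = 1000_2 (binary, LSB first: 0001)
Double-and-add from P = (13, 21):
  bit 0 = 0: acc unchanged = O
  bit 1 = 0: acc unchanged = O
  bit 2 = 0: acc unchanged = O
  bit 3 = 1: acc = O + (14, 15) = (14, 15)

8P = (14, 15)


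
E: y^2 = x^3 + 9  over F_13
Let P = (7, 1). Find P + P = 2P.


Doubling: s = (3 x1^2 + a) / (2 y1)
s = (3*7^2 + 0) / (2*1) mod 13 = 2
x3 = s^2 - 2 x1 mod 13 = 2^2 - 2*7 = 3
y3 = s (x1 - x3) - y1 mod 13 = 2 * (7 - 3) - 1 = 7

2P = (3, 7)


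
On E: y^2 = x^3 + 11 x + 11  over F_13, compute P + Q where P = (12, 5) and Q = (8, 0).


P != Q, so use the chord formula.
s = (y2 - y1) / (x2 - x1) = (8) / (9) mod 13 = 11
x3 = s^2 - x1 - x2 mod 13 = 11^2 - 12 - 8 = 10
y3 = s (x1 - x3) - y1 mod 13 = 11 * (12 - 10) - 5 = 4

P + Q = (10, 4)


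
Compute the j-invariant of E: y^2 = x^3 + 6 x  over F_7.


Delta = -16(4 a^3 + 27 b^2) mod 7 = 1
-1728 * (4 a)^3 = -1728 * (4*6)^3 mod 7 = 6
j = 6 * 1^(-1) mod 7 = 6

j = 6 (mod 7)


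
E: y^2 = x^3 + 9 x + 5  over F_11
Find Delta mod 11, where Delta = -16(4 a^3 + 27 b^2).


4 a^3 + 27 b^2 = 4*9^3 + 27*5^2 = 2916 + 675 = 3591
Delta = -16 * (3591) = -57456
Delta mod 11 = 8

Delta = 8 (mod 11)


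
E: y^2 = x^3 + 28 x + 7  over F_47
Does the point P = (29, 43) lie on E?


Check whether y^2 = x^3 + 28 x + 7 (mod 47) for (x, y) = (29, 43).
LHS: y^2 = 43^2 mod 47 = 16
RHS: x^3 + 28 x + 7 = 29^3 + 28*29 + 7 mod 47 = 16
LHS = RHS

Yes, on the curve


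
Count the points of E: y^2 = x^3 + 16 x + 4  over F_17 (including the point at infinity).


For each x in F_17, count y with y^2 = x^3 + 16 x + 4 mod 17:
  x = 0: RHS = 4, y in [2, 15]  -> 2 point(s)
  x = 1: RHS = 4, y in [2, 15]  -> 2 point(s)
  x = 4: RHS = 13, y in [8, 9]  -> 2 point(s)
  x = 7: RHS = 0, y in [0]  -> 1 point(s)
  x = 8: RHS = 15, y in [7, 10]  -> 2 point(s)
  x = 10: RHS = 8, y in [5, 12]  -> 2 point(s)
  x = 11: RHS = 15, y in [7, 10]  -> 2 point(s)
  x = 15: RHS = 15, y in [7, 10]  -> 2 point(s)
  x = 16: RHS = 4, y in [2, 15]  -> 2 point(s)
Affine points: 17. Add the point at infinity: total = 18.

#E(F_17) = 18


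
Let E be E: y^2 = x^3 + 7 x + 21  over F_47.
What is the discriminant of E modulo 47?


4 a^3 + 27 b^2 = 4*7^3 + 27*21^2 = 1372 + 11907 = 13279
Delta = -16 * (13279) = -212464
Delta mod 47 = 23

Delta = 23 (mod 47)


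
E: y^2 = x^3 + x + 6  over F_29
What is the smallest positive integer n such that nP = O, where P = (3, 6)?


Compute successive multiples of P until we hit O:
  1P = (3, 6)
  2P = (22, 27)
  3P = (0, 8)
  4P = (20, 15)
  5P = (12, 8)
  6P = (23, 25)
  7P = (25, 5)
  8P = (17, 21)
  ... (continuing to 19P)
  19P = O

ord(P) = 19


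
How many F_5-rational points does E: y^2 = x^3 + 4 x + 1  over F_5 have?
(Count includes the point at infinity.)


For each x in F_5, count y with y^2 = x^3 + 4 x + 1 mod 5:
  x = 0: RHS = 1, y in [1, 4]  -> 2 point(s)
  x = 1: RHS = 1, y in [1, 4]  -> 2 point(s)
  x = 3: RHS = 0, y in [0]  -> 1 point(s)
  x = 4: RHS = 1, y in [1, 4]  -> 2 point(s)
Affine points: 7. Add the point at infinity: total = 8.

#E(F_5) = 8


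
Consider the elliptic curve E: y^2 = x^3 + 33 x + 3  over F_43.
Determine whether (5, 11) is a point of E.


Check whether y^2 = x^3 + 33 x + 3 (mod 43) for (x, y) = (5, 11).
LHS: y^2 = 11^2 mod 43 = 35
RHS: x^3 + 33 x + 3 = 5^3 + 33*5 + 3 mod 43 = 35
LHS = RHS

Yes, on the curve


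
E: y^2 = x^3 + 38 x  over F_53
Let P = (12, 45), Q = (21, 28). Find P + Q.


P != Q, so use the chord formula.
s = (y2 - y1) / (x2 - x1) = (36) / (9) mod 53 = 4
x3 = s^2 - x1 - x2 mod 53 = 4^2 - 12 - 21 = 36
y3 = s (x1 - x3) - y1 mod 53 = 4 * (12 - 36) - 45 = 18

P + Q = (36, 18)


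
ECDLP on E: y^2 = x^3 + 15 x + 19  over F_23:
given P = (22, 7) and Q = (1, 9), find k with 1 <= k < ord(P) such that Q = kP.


Enumerate multiples of P until we hit Q = (1, 9):
  1P = (22, 7)
  2P = (6, 7)
  3P = (18, 16)
  4P = (1, 9)
Match found at i = 4.

k = 4


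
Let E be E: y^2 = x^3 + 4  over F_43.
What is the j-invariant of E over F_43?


Delta = -16(4 a^3 + 27 b^2) mod 43 = 11
-1728 * (4 a)^3 = -1728 * (4*0)^3 mod 43 = 0
j = 0 * 11^(-1) mod 43 = 0

j = 0 (mod 43)


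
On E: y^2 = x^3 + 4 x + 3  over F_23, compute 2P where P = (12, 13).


Doubling: s = (3 x1^2 + a) / (2 y1)
s = (3*12^2 + 4) / (2*13) mod 23 = 15
x3 = s^2 - 2 x1 mod 23 = 15^2 - 2*12 = 17
y3 = s (x1 - x3) - y1 mod 23 = 15 * (12 - 17) - 13 = 4

2P = (17, 4)


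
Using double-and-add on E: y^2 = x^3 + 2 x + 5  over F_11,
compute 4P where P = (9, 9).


k = 4 = 100_2 (binary, LSB first: 001)
Double-and-add from P = (9, 9):
  bit 0 = 0: acc unchanged = O
  bit 1 = 0: acc unchanged = O
  bit 2 = 1: acc = O + (9, 2) = (9, 2)

4P = (9, 2)


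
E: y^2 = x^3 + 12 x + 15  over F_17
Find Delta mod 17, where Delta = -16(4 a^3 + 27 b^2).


4 a^3 + 27 b^2 = 4*12^3 + 27*15^2 = 6912 + 6075 = 12987
Delta = -16 * (12987) = -207792
Delta mod 17 = 16

Delta = 16 (mod 17)


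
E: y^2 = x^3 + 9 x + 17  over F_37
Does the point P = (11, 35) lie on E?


Check whether y^2 = x^3 + 9 x + 17 (mod 37) for (x, y) = (11, 35).
LHS: y^2 = 35^2 mod 37 = 4
RHS: x^3 + 9 x + 17 = 11^3 + 9*11 + 17 mod 37 = 4
LHS = RHS

Yes, on the curve


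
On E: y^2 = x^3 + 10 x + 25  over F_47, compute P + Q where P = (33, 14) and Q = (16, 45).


P != Q, so use the chord formula.
s = (y2 - y1) / (x2 - x1) = (31) / (30) mod 47 = 12
x3 = s^2 - x1 - x2 mod 47 = 12^2 - 33 - 16 = 1
y3 = s (x1 - x3) - y1 mod 47 = 12 * (33 - 1) - 14 = 41

P + Q = (1, 41)


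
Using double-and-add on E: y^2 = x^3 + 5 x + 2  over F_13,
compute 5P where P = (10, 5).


k = 5 = 101_2 (binary, LSB first: 101)
Double-and-add from P = (10, 5):
  bit 0 = 1: acc = O + (10, 5) = (10, 5)
  bit 1 = 0: acc unchanged = (10, 5)
  bit 2 = 1: acc = (10, 5) + (10, 5) = (10, 8)

5P = (10, 8)


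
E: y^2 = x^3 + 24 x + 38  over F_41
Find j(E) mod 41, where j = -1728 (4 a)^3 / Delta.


Delta = -16(4 a^3 + 27 b^2) mod 41 = 10
-1728 * (4 a)^3 = -1728 * (4*24)^3 mod 41 = 18
j = 18 * 10^(-1) mod 41 = 10

j = 10 (mod 41)


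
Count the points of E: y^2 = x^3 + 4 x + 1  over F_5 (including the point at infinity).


For each x in F_5, count y with y^2 = x^3 + 4 x + 1 mod 5:
  x = 0: RHS = 1, y in [1, 4]  -> 2 point(s)
  x = 1: RHS = 1, y in [1, 4]  -> 2 point(s)
  x = 3: RHS = 0, y in [0]  -> 1 point(s)
  x = 4: RHS = 1, y in [1, 4]  -> 2 point(s)
Affine points: 7. Add the point at infinity: total = 8.

#E(F_5) = 8


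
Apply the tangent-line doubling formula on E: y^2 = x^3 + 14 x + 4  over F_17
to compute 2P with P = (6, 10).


Doubling: s = (3 x1^2 + a) / (2 y1)
s = (3*6^2 + 14) / (2*10) mod 17 = 1
x3 = s^2 - 2 x1 mod 17 = 1^2 - 2*6 = 6
y3 = s (x1 - x3) - y1 mod 17 = 1 * (6 - 6) - 10 = 7

2P = (6, 7)


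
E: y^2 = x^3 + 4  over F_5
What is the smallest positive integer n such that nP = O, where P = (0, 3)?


Compute successive multiples of P until we hit O:
  1P = (0, 3)
  2P = (0, 2)
  3P = O

ord(P) = 3


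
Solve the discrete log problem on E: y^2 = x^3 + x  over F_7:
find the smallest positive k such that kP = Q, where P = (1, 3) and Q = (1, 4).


Enumerate multiples of P until we hit Q = (1, 4):
  1P = (1, 3)
  2P = (0, 0)
  3P = (1, 4)
Match found at i = 3.

k = 3


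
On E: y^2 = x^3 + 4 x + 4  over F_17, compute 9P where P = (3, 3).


k = 9 = 1001_2 (binary, LSB first: 1001)
Double-and-add from P = (3, 3):
  bit 0 = 1: acc = O + (3, 3) = (3, 3)
  bit 1 = 0: acc unchanged = (3, 3)
  bit 2 = 0: acc unchanged = (3, 3)
  bit 3 = 1: acc = (3, 3) + (13, 14) = (0, 2)

9P = (0, 2)


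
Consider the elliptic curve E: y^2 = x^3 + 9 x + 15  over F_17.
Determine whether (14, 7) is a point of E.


Check whether y^2 = x^3 + 9 x + 15 (mod 17) for (x, y) = (14, 7).
LHS: y^2 = 7^2 mod 17 = 15
RHS: x^3 + 9 x + 15 = 14^3 + 9*14 + 15 mod 17 = 12
LHS != RHS

No, not on the curve


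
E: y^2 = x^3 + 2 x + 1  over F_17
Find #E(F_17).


For each x in F_17, count y with y^2 = x^3 + 2 x + 1 mod 17:
  x = 0: RHS = 1, y in [1, 16]  -> 2 point(s)
  x = 1: RHS = 4, y in [2, 15]  -> 2 point(s)
  x = 2: RHS = 13, y in [8, 9]  -> 2 point(s)
  x = 3: RHS = 0, y in [0]  -> 1 point(s)
  x = 5: RHS = 0, y in [0]  -> 1 point(s)
  x = 6: RHS = 8, y in [5, 12]  -> 2 point(s)
  x = 7: RHS = 1, y in [1, 16]  -> 2 point(s)
  x = 8: RHS = 2, y in [6, 11]  -> 2 point(s)
  x = 9: RHS = 0, y in [0]  -> 1 point(s)
  x = 10: RHS = 1, y in [1, 16]  -> 2 point(s)
  x = 12: RHS = 2, y in [6, 11]  -> 2 point(s)
  x = 14: RHS = 2, y in [6, 11]  -> 2 point(s)
  x = 16: RHS = 15, y in [7, 10]  -> 2 point(s)
Affine points: 23. Add the point at infinity: total = 24.

#E(F_17) = 24


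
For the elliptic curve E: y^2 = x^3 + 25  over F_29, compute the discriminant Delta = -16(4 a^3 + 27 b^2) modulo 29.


4 a^3 + 27 b^2 = 4*0^3 + 27*25^2 = 0 + 16875 = 16875
Delta = -16 * (16875) = -270000
Delta mod 29 = 19

Delta = 19 (mod 29)


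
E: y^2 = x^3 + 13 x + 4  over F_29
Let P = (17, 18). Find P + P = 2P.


Doubling: s = (3 x1^2 + a) / (2 y1)
s = (3*17^2 + 13) / (2*18) mod 29 = 18
x3 = s^2 - 2 x1 mod 29 = 18^2 - 2*17 = 0
y3 = s (x1 - x3) - y1 mod 29 = 18 * (17 - 0) - 18 = 27

2P = (0, 27)


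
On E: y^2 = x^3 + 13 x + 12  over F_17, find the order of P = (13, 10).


Compute successive multiples of P until we hit O:
  1P = (13, 10)
  2P = (4, 3)
  3P = (9, 12)
  4P = (8, 13)
  5P = (12, 3)
  6P = (7, 15)
  7P = (1, 14)
  8P = (5, 10)
  ... (continuing to 20P)
  20P = O

ord(P) = 20


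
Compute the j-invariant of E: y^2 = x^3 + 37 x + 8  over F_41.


Delta = -16(4 a^3 + 27 b^2) mod 41 = 23
-1728 * (4 a)^3 = -1728 * (4*37)^3 mod 41 = 17
j = 17 * 23^(-1) mod 41 = 15

j = 15 (mod 41)


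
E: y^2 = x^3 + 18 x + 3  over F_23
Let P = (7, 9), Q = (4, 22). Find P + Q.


P != Q, so use the chord formula.
s = (y2 - y1) / (x2 - x1) = (13) / (20) mod 23 = 11
x3 = s^2 - x1 - x2 mod 23 = 11^2 - 7 - 4 = 18
y3 = s (x1 - x3) - y1 mod 23 = 11 * (7 - 18) - 9 = 8

P + Q = (18, 8)


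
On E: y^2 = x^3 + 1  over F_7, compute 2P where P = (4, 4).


Doubling: s = (3 x1^2 + a) / (2 y1)
s = (3*4^2 + 0) / (2*4) mod 7 = 6
x3 = s^2 - 2 x1 mod 7 = 6^2 - 2*4 = 0
y3 = s (x1 - x3) - y1 mod 7 = 6 * (4 - 0) - 4 = 6

2P = (0, 6)


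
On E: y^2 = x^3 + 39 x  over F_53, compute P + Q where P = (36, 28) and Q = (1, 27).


P != Q, so use the chord formula.
s = (y2 - y1) / (x2 - x1) = (52) / (18) mod 53 = 50
x3 = s^2 - x1 - x2 mod 53 = 50^2 - 36 - 1 = 25
y3 = s (x1 - x3) - y1 mod 53 = 50 * (36 - 25) - 28 = 45

P + Q = (25, 45)


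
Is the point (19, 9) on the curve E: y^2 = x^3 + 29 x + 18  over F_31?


Check whether y^2 = x^3 + 29 x + 18 (mod 31) for (x, y) = (19, 9).
LHS: y^2 = 9^2 mod 31 = 19
RHS: x^3 + 29 x + 18 = 19^3 + 29*19 + 18 mod 31 = 19
LHS = RHS

Yes, on the curve


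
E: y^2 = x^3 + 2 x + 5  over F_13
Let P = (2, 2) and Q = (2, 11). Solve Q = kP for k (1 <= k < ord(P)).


Enumerate multiples of P until we hit Q = (2, 11):
  1P = (2, 2)
  2P = (5, 7)
  3P = (3, 5)
  4P = (4, 5)
  5P = (6, 5)
  6P = (8, 0)
  7P = (6, 8)
  8P = (4, 8)
  9P = (3, 8)
  10P = (5, 6)
  11P = (2, 11)
Match found at i = 11.

k = 11


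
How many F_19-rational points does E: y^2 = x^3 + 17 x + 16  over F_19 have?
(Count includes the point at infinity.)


For each x in F_19, count y with y^2 = x^3 + 17 x + 16 mod 19:
  x = 0: RHS = 16, y in [4, 15]  -> 2 point(s)
  x = 2: RHS = 1, y in [1, 18]  -> 2 point(s)
  x = 5: RHS = 17, y in [6, 13]  -> 2 point(s)
  x = 6: RHS = 11, y in [7, 12]  -> 2 point(s)
  x = 9: RHS = 5, y in [9, 10]  -> 2 point(s)
  x = 15: RHS = 17, y in [6, 13]  -> 2 point(s)
  x = 18: RHS = 17, y in [6, 13]  -> 2 point(s)
Affine points: 14. Add the point at infinity: total = 15.

#E(F_19) = 15


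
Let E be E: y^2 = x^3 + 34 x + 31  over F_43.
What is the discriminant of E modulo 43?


4 a^3 + 27 b^2 = 4*34^3 + 27*31^2 = 157216 + 25947 = 183163
Delta = -16 * (183163) = -2930608
Delta mod 43 = 14

Delta = 14 (mod 43)


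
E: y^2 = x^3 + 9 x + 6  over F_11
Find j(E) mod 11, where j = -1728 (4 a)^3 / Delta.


Delta = -16(4 a^3 + 27 b^2) mod 11 = 8
-1728 * (4 a)^3 = -1728 * (4*9)^3 mod 11 = 6
j = 6 * 8^(-1) mod 11 = 9

j = 9 (mod 11)


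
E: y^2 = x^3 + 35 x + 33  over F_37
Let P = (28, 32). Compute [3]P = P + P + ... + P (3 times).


k = 3 = 11_2 (binary, LSB first: 11)
Double-and-add from P = (28, 32):
  bit 0 = 1: acc = O + (28, 32) = (28, 32)
  bit 1 = 1: acc = (28, 32) + (2, 0) = (28, 5)

3P = (28, 5)


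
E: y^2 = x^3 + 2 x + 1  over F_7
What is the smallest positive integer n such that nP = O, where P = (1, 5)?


Compute successive multiples of P until we hit O:
  1P = (1, 5)
  2P = (0, 6)
  3P = (0, 1)
  4P = (1, 2)
  5P = O

ord(P) = 5


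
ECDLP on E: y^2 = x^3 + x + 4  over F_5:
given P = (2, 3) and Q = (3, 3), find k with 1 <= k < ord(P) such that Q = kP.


Enumerate multiples of P until we hit Q = (3, 3):
  1P = (2, 3)
  2P = (0, 3)
  3P = (3, 2)
  4P = (1, 1)
  5P = (1, 4)
  6P = (3, 3)
Match found at i = 6.

k = 6


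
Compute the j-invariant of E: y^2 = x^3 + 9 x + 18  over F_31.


Delta = -16(4 a^3 + 27 b^2) mod 31 = 27
-1728 * (4 a)^3 = -1728 * (4*9)^3 mod 31 = 8
j = 8 * 27^(-1) mod 31 = 29

j = 29 (mod 31)


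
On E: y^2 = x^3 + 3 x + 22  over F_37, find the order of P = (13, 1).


Compute successive multiples of P until we hit O:
  1P = (13, 1)
  2P = (27, 18)
  3P = (30, 18)
  4P = (32, 17)
  5P = (17, 19)
  6P = (18, 32)
  7P = (3, 24)
  8P = (20, 4)
  ... (continuing to 47P)
  47P = O

ord(P) = 47


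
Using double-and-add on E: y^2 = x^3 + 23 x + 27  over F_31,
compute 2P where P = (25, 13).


k = 2 = 10_2 (binary, LSB first: 01)
Double-and-add from P = (25, 13):
  bit 0 = 0: acc unchanged = O
  bit 1 = 1: acc = O + (9, 8) = (9, 8)

2P = (9, 8)


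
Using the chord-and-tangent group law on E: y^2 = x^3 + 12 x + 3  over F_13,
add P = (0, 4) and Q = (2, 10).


P != Q, so use the chord formula.
s = (y2 - y1) / (x2 - x1) = (6) / (2) mod 13 = 3
x3 = s^2 - x1 - x2 mod 13 = 3^2 - 0 - 2 = 7
y3 = s (x1 - x3) - y1 mod 13 = 3 * (0 - 7) - 4 = 1

P + Q = (7, 1)


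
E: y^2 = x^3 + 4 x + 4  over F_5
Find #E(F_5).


For each x in F_5, count y with y^2 = x^3 + 4 x + 4 mod 5:
  x = 0: RHS = 4, y in [2, 3]  -> 2 point(s)
  x = 1: RHS = 4, y in [2, 3]  -> 2 point(s)
  x = 2: RHS = 0, y in [0]  -> 1 point(s)
  x = 4: RHS = 4, y in [2, 3]  -> 2 point(s)
Affine points: 7. Add the point at infinity: total = 8.

#E(F_5) = 8


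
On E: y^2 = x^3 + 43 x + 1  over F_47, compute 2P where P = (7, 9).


Doubling: s = (3 x1^2 + a) / (2 y1)
s = (3*7^2 + 43) / (2*9) mod 47 = 21
x3 = s^2 - 2 x1 mod 47 = 21^2 - 2*7 = 4
y3 = s (x1 - x3) - y1 mod 47 = 21 * (7 - 4) - 9 = 7

2P = (4, 7)


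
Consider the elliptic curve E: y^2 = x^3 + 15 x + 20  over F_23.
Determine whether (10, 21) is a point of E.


Check whether y^2 = x^3 + 15 x + 20 (mod 23) for (x, y) = (10, 21).
LHS: y^2 = 21^2 mod 23 = 4
RHS: x^3 + 15 x + 20 = 10^3 + 15*10 + 20 mod 23 = 20
LHS != RHS

No, not on the curve


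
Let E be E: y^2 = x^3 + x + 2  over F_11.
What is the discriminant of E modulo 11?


4 a^3 + 27 b^2 = 4*1^3 + 27*2^2 = 4 + 108 = 112
Delta = -16 * (112) = -1792
Delta mod 11 = 1

Delta = 1 (mod 11)


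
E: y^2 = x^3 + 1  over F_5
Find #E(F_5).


For each x in F_5, count y with y^2 = x^3 + 0 x + 1 mod 5:
  x = 0: RHS = 1, y in [1, 4]  -> 2 point(s)
  x = 2: RHS = 4, y in [2, 3]  -> 2 point(s)
  x = 4: RHS = 0, y in [0]  -> 1 point(s)
Affine points: 5. Add the point at infinity: total = 6.

#E(F_5) = 6


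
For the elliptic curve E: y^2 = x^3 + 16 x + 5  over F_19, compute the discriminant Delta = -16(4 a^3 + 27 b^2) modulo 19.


4 a^3 + 27 b^2 = 4*16^3 + 27*5^2 = 16384 + 675 = 17059
Delta = -16 * (17059) = -272944
Delta mod 19 = 10

Delta = 10 (mod 19)


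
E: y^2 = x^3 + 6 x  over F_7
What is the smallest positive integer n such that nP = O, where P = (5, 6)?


Compute successive multiples of P until we hit O:
  1P = (5, 6)
  2P = (1, 0)
  3P = (5, 1)
  4P = O

ord(P) = 4


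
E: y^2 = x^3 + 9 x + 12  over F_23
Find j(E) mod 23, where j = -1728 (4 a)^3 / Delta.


Delta = -16(4 a^3 + 27 b^2) mod 23 = 18
-1728 * (4 a)^3 = -1728 * (4*9)^3 mod 23 = 10
j = 10 * 18^(-1) mod 23 = 21

j = 21 (mod 23)


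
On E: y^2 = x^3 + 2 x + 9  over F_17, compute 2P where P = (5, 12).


Doubling: s = (3 x1^2 + a) / (2 y1)
s = (3*5^2 + 2) / (2*12) mod 17 = 11
x3 = s^2 - 2 x1 mod 17 = 11^2 - 2*5 = 9
y3 = s (x1 - x3) - y1 mod 17 = 11 * (5 - 9) - 12 = 12

2P = (9, 12)


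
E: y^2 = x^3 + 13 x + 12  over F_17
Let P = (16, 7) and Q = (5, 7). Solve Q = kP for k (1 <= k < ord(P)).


Enumerate multiples of P until we hit Q = (5, 7):
  1P = (16, 7)
  2P = (4, 14)
  3P = (1, 14)
  4P = (8, 4)
  5P = (12, 3)
  6P = (7, 2)
  7P = (9, 12)
  8P = (5, 7)
Match found at i = 8.

k = 8
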